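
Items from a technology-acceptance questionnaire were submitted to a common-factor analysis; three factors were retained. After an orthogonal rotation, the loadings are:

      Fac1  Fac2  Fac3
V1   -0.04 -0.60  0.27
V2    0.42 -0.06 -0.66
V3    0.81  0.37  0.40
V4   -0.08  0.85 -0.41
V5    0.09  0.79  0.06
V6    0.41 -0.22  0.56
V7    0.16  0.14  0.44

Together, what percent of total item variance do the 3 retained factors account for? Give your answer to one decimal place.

61.5%

SS loadings by factor: 1.0423, 1.9151, 1.3474; total = 4.3048.
Total variance with 7 standardized items is 7, so the solution explains 4.3048/7 = 0.6150 = 61.50%.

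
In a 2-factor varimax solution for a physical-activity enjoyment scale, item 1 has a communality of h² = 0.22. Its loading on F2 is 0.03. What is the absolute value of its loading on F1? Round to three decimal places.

Under orthogonal rotation h² = Σλ², so λ_F1² = h² − (0.0009) = 0.22 − 0.0009 = 0.2191.
|λ| = √0.2191 = 0.4681.

0.468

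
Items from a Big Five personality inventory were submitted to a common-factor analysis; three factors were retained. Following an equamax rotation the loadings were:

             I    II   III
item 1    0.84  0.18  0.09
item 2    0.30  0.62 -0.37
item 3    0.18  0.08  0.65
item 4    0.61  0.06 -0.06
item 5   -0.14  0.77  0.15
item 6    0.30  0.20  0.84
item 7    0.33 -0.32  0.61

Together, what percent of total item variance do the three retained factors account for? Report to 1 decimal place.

Communalities: 0.7461, 0.6113, 0.4613, 0.3793, 0.6350, 0.8356, 0.5834; Σh² = 4.2520.
Total variance with 7 standardized items is 7, so the solution explains 4.2520/7 = 0.6074 = 60.74%.

60.7%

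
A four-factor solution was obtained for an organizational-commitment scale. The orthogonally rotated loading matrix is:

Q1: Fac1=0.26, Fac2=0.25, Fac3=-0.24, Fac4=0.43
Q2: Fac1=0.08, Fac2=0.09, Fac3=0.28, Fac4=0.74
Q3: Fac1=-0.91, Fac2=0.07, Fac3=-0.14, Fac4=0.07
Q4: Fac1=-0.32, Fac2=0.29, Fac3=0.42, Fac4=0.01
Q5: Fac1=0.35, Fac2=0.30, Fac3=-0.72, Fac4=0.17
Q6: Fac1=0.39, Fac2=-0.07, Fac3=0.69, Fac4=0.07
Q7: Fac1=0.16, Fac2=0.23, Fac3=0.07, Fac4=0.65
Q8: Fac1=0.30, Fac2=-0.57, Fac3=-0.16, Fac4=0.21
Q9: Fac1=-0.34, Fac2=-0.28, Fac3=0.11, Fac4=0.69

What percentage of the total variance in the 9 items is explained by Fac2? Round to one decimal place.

SS loadings for Fac2 = 0.25² + 0.09² + 0.07² + 0.29² + 0.30² + (-0.07)² + 0.23² + (-0.57)² + (-0.28)² = 0.7107
With 9 standardized items, total variance = 9. Proportion = 0.7107/9 = 0.0790 → 7.90%.

7.9%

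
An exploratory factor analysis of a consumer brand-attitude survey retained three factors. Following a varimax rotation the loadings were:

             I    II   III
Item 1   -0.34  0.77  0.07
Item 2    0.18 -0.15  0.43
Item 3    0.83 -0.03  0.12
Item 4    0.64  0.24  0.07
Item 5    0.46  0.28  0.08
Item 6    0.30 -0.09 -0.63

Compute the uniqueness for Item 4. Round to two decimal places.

h² = 0.64² + 0.24² + 0.07² = 0.4096 + 0.0576 + 0.0049 = 0.4721
Uniqueness u² = 1 − h² = 1 − 0.4721 = 0.5279

0.53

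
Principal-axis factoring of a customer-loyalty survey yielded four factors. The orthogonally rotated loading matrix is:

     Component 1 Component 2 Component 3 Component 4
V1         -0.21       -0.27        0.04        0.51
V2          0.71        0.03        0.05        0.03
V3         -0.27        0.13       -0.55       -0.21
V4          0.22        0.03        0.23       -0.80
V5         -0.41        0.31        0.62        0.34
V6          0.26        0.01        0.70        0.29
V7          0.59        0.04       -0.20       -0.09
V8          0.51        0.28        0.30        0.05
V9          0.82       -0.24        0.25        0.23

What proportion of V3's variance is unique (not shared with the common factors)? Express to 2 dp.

h² = (-0.27)² + 0.13² + (-0.55)² + (-0.21)² = 0.0729 + 0.0169 + 0.3025 + 0.0441 = 0.4364
Uniqueness u² = 1 − h² = 1 − 0.4364 = 0.5636

0.56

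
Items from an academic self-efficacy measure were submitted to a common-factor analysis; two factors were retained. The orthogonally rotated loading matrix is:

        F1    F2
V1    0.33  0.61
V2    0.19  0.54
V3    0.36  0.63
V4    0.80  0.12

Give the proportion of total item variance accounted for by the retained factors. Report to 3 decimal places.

Communalities: 0.4810, 0.3277, 0.5265, 0.6544; Σh² = 1.9896.
Total variance with 4 standardized items is 4, so the solution explains 1.9896/4 = 0.4974.

0.497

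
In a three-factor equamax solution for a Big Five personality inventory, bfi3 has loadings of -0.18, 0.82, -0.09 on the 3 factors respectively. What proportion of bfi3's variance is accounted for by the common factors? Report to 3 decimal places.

h² = (-0.18)² + 0.82² + (-0.09)² = 0.0324 + 0.6724 + 0.0081 = 0.7129

0.713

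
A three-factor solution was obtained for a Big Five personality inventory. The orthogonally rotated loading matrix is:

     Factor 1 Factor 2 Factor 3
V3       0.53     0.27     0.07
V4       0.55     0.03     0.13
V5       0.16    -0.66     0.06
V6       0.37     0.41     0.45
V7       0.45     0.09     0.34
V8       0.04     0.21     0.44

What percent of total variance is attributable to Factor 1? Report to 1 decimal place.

15.8%

SS loadings for Factor 1 = 0.53² + 0.55² + 0.16² + 0.37² + 0.45² + 0.04² = 0.9500
With 6 standardized items, total variance = 6. Proportion = 0.9500/6 = 0.1583 → 15.83%.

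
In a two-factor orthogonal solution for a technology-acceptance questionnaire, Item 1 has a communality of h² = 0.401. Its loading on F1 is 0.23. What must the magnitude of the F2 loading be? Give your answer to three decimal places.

Under orthogonal rotation h² = Σλ², so λ_F2² = h² − (0.0529) = 0.401 − 0.0529 = 0.3481.
|λ| = √0.3481 = 0.5900.

0.590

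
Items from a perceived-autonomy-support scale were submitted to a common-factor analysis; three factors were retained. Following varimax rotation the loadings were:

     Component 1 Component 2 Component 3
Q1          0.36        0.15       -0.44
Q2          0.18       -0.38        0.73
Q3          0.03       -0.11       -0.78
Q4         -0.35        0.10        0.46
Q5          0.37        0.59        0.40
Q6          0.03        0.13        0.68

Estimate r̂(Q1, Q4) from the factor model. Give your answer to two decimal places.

-0.31

r̂ = Σ λ_i·λ_j across factors = (0.36)(-0.35) + (0.15)(0.10) + (-0.44)(0.46)
  = -0.1260 +0.0150 -0.2024 = -0.3134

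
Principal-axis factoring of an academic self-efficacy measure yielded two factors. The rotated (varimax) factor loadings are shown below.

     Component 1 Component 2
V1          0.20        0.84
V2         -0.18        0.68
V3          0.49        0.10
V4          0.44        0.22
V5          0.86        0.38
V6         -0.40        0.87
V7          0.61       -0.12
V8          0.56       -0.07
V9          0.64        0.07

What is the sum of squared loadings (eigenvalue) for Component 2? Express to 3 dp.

SS loadings for Component 2 = 0.84² + 0.68² + 0.10² + 0.22² + 0.38² + 0.87² + (-0.12)² + (-0.07)² + 0.07² = 0.7056 + 0.4624 + 0.0100 + 0.0484 + 0.1444 + 0.7569 + 0.0144 + 0.0049 + 0.0049 = 2.1519

2.152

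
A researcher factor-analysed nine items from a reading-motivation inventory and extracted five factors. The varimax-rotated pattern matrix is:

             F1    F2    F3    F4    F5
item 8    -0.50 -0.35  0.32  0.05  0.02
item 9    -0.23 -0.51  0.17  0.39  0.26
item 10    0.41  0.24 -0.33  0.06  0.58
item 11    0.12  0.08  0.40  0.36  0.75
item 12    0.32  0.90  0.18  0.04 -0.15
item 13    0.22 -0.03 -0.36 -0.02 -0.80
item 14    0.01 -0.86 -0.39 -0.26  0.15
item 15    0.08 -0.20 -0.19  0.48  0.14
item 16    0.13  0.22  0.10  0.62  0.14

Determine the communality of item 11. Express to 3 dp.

h² = 0.12² + 0.08² + 0.40² + 0.36² + 0.75² = 0.0144 + 0.0064 + 0.1600 + 0.1296 + 0.5625 = 0.8729

0.873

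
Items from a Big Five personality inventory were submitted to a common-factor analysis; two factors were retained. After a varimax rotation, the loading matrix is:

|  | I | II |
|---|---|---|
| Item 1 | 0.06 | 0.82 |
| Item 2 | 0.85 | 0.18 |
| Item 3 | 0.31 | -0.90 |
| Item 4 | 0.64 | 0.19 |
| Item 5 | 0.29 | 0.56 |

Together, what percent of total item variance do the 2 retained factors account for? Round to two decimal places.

63.61%

SS loadings by factor: 1.3159, 1.8645; total = 3.1804.
Total variance with 5 standardized items is 5, so the solution explains 3.1804/5 = 0.6361 = 63.61%.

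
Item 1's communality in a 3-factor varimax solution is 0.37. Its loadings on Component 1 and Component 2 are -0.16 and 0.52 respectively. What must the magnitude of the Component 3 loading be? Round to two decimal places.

Under orthogonal rotation h² = Σλ², so λ_Component 3² = h² − (0.2960) = 0.37 − 0.2960 = 0.0740.
|λ| = √0.0740 = 0.2720.

0.27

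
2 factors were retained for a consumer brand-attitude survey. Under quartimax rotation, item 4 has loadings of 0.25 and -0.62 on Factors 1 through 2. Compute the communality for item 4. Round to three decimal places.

0.447

h² = 0.25² + (-0.62)² = 0.0625 + 0.3844 = 0.4469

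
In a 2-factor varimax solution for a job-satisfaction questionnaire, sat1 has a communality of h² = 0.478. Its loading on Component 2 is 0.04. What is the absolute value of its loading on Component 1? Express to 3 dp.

0.690

Under orthogonal rotation h² = Σλ², so λ_Component 1² = h² − (0.0016) = 0.478 − 0.0016 = 0.4764.
|λ| = √0.4764 = 0.6902.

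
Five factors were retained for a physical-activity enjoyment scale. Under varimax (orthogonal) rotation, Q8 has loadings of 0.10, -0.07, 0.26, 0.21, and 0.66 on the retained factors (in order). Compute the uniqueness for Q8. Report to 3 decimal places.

0.438

h² = 0.10² + (-0.07)² + 0.26² + 0.21² + 0.66² = 0.0100 + 0.0049 + 0.0676 + 0.0441 + 0.4356 = 0.5622
Uniqueness u² = 1 − h² = 1 − 0.5622 = 0.4378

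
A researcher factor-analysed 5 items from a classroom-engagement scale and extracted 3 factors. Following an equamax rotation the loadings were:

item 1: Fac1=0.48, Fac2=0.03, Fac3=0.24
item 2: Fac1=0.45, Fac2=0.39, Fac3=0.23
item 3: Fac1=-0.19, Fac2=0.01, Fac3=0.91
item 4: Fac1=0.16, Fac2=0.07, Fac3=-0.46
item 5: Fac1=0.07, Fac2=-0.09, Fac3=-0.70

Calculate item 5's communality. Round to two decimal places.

h² = 0.07² + (-0.09)² + (-0.70)² = 0.0049 + 0.0081 + 0.4900 = 0.5030

0.50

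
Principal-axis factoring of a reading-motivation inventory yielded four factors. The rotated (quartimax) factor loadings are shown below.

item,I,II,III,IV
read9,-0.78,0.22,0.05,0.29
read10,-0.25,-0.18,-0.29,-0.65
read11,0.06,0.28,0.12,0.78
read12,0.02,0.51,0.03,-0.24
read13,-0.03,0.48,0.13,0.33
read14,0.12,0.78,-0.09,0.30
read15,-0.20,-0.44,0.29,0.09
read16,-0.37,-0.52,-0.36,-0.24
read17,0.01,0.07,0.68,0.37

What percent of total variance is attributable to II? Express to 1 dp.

19.2%

SS loadings for II = 0.22² + (-0.18)² + 0.28² + 0.51² + 0.48² + 0.78² + (-0.44)² + (-0.52)² + 0.07² = 1.7270
With 9 standardized items, total variance = 9. Proportion = 1.7270/9 = 0.1919 → 19.19%.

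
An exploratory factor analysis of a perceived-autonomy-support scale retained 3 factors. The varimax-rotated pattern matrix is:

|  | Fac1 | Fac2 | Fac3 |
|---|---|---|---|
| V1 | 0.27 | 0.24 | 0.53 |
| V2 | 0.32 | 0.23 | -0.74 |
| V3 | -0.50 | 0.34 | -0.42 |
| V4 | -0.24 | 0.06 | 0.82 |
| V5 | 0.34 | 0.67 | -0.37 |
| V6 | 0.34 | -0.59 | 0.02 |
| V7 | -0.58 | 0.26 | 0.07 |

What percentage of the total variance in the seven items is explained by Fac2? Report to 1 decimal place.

SS loadings for Fac2 = 0.24² + 0.23² + 0.34² + 0.06² + 0.67² + (-0.59)² + 0.26² = 1.0943
With 7 standardized items, total variance = 7. Proportion = 1.0943/7 = 0.1563 → 15.63%.

15.6%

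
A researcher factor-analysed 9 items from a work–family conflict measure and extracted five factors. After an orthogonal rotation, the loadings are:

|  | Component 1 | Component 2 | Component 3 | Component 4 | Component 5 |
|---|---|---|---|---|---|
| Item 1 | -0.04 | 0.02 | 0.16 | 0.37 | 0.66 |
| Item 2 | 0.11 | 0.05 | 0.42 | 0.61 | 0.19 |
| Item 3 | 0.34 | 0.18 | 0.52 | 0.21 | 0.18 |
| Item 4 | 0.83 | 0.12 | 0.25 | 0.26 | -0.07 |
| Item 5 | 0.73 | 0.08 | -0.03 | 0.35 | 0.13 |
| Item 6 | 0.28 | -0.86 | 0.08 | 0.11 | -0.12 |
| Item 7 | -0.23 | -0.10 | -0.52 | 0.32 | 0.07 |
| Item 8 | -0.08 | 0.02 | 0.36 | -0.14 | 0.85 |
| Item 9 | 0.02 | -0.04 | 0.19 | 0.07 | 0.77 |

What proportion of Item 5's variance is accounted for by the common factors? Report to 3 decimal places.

h² = 0.73² + 0.08² + (-0.03)² + 0.35² + 0.13² = 0.5329 + 0.0064 + 0.0009 + 0.1225 + 0.0169 = 0.6796

0.680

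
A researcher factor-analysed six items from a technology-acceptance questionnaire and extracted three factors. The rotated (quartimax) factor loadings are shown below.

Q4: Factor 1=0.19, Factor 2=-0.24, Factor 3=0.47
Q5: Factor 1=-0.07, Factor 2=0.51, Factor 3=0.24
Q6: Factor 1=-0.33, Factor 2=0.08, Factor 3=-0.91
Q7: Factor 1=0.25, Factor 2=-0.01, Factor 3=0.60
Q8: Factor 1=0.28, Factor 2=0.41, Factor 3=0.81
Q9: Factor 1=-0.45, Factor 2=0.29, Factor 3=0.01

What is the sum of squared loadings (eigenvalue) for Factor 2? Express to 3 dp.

SS loadings for Factor 2 = (-0.24)² + 0.51² + 0.08² + (-0.01)² + 0.41² + 0.29² = 0.0576 + 0.2601 + 0.0064 + 0.0001 + 0.1681 + 0.0841 = 0.5764

0.576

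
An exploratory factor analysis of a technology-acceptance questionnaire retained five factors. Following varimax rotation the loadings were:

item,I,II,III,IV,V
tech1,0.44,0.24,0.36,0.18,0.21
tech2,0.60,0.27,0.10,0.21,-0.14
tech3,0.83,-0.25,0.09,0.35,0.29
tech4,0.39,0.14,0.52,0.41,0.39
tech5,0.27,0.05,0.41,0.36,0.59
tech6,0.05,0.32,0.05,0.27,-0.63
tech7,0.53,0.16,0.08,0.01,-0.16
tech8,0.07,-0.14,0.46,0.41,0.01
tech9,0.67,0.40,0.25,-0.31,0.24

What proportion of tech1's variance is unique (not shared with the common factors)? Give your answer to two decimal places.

0.54

h² = 0.44² + 0.24² + 0.36² + 0.18² + 0.21² = 0.1936 + 0.0576 + 0.1296 + 0.0324 + 0.0441 = 0.4573
Uniqueness u² = 1 − h² = 1 − 0.4573 = 0.5427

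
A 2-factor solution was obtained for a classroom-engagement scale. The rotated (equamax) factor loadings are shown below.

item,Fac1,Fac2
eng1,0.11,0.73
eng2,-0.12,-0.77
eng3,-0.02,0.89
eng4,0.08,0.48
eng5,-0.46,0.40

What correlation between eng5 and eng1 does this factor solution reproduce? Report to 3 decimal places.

r̂ = Σ λ_i·λ_j across factors = (-0.46)(0.11) + (0.40)(0.73)
  = -0.0506 +0.2920 = 0.2414

0.241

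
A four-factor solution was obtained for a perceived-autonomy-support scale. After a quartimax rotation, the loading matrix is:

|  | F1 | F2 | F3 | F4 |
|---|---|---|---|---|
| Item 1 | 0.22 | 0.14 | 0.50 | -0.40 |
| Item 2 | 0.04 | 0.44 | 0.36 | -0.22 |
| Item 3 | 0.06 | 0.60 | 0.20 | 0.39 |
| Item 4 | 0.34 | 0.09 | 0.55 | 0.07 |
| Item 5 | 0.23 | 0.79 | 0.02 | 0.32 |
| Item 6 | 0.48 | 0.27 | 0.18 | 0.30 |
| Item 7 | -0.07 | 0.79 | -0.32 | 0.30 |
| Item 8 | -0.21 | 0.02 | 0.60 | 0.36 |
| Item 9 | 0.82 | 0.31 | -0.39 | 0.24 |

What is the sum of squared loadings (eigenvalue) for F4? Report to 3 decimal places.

SS loadings for F4 = (-0.40)² + (-0.22)² + 0.39² + 0.07² + 0.32² + 0.30² + 0.30² + 0.36² + 0.24² = 0.1600 + 0.0484 + 0.1521 + 0.0049 + 0.1024 + 0.0900 + 0.0900 + 0.1296 + 0.0576 = 0.8350

0.835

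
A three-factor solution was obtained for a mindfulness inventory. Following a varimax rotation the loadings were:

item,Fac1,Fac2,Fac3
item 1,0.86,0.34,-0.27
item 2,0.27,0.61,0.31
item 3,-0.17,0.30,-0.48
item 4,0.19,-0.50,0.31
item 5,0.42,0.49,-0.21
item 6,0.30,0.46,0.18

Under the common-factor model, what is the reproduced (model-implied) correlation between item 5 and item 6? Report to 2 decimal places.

r̂ = Σ λ_i·λ_j across factors = (0.42)(0.30) + (0.49)(0.46) + (-0.21)(0.18)
  = +0.1260 +0.2254 -0.0378 = 0.3136

0.31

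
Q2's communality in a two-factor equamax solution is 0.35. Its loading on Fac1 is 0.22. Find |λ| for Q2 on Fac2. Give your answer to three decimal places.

0.549

Under orthogonal rotation h² = Σλ², so λ_Fac2² = h² − (0.0484) = 0.35 − 0.0484 = 0.3016.
|λ| = √0.3016 = 0.5492.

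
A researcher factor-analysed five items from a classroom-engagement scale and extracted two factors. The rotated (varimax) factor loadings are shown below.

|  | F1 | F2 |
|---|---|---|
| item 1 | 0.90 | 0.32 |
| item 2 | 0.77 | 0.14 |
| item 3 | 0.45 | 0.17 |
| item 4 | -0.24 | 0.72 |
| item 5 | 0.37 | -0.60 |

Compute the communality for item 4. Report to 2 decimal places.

0.58

h² = (-0.24)² + 0.72² = 0.0576 + 0.5184 = 0.5760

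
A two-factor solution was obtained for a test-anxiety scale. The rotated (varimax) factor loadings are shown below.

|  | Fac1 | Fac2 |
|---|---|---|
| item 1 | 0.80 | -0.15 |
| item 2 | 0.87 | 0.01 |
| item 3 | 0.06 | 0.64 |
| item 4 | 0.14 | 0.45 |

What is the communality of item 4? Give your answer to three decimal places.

0.222

h² = 0.14² + 0.45² = 0.0196 + 0.2025 = 0.2221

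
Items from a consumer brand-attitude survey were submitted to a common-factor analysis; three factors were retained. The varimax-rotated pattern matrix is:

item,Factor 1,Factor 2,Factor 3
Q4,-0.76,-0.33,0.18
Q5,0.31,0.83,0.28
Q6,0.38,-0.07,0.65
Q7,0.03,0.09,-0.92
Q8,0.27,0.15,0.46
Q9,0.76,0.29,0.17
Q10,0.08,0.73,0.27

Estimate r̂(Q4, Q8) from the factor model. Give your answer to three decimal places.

r̂ = Σ λ_i·λ_j across factors = (-0.76)(0.27) + (-0.33)(0.15) + (0.18)(0.46)
  = -0.2052 -0.0495 +0.0828 = -0.1719

-0.172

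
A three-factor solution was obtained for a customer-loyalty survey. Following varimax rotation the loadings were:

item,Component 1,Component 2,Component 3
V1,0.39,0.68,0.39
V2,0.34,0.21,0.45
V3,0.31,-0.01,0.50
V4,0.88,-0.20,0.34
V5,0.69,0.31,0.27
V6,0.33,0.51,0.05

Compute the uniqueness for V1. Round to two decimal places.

h² = 0.39² + 0.68² + 0.39² = 0.1521 + 0.4624 + 0.1521 = 0.7666
Uniqueness u² = 1 − h² = 1 − 0.7666 = 0.2334

0.23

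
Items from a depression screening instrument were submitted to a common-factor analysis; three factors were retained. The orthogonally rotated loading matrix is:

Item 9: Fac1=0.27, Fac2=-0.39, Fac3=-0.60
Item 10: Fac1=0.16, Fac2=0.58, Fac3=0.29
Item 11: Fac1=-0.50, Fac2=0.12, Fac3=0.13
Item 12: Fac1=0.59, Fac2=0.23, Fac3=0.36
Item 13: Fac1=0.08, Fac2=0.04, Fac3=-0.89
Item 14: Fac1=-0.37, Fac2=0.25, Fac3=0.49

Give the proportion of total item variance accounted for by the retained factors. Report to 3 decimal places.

Communalities: 0.5850, 0.4461, 0.2813, 0.5306, 0.8001, 0.4395; Σh² = 3.0826.
Total variance with 6 standardized items is 6, so the solution explains 3.0826/6 = 0.5138.

0.514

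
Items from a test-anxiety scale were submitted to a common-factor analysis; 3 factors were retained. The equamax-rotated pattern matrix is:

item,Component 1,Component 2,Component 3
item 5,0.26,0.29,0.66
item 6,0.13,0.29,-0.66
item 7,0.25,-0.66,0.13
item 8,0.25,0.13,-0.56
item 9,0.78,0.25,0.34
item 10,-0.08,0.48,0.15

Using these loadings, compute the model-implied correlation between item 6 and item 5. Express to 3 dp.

r̂ = Σ λ_i·λ_j across factors = (0.13)(0.26) + (0.29)(0.29) + (-0.66)(0.66)
  = +0.0338 +0.0841 -0.4356 = -0.3177

-0.318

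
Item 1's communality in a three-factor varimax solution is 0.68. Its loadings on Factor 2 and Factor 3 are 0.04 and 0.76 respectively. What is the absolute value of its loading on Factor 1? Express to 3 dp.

Under orthogonal rotation h² = Σλ², so λ_Factor 1² = h² − (0.5792) = 0.68 − 0.5792 = 0.1008.
|λ| = √0.1008 = 0.3175.

0.317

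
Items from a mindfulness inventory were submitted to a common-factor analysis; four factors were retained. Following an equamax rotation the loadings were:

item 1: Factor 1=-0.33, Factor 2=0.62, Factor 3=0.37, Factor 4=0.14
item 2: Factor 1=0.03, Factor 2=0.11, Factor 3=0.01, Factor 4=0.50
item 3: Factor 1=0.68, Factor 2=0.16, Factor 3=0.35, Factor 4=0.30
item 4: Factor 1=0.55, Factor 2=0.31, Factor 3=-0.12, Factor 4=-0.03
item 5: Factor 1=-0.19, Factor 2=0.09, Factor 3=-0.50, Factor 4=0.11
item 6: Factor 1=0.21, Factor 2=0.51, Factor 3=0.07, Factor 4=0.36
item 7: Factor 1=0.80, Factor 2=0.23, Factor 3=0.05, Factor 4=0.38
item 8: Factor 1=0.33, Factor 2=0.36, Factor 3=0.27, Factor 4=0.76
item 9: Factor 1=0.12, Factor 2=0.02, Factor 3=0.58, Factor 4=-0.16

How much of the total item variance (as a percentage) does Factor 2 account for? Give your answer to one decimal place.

SS loadings for Factor 2 = 0.62² + 0.11² + 0.16² + 0.31² + 0.09² + 0.51² + 0.23² + 0.36² + 0.02² = 0.9693
With 9 standardized items, total variance = 9. Proportion = 0.9693/9 = 0.1077 → 10.77%.

10.8%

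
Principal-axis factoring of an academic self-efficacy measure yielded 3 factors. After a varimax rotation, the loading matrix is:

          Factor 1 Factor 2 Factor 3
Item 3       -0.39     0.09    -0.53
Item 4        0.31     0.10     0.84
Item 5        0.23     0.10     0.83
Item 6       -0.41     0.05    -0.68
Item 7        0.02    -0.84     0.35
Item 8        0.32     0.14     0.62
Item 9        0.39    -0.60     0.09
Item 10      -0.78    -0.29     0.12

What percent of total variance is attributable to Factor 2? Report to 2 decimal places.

SS loadings for Factor 2 = 0.09² + 0.10² + 0.10² + 0.05² + (-0.84)² + 0.14² + (-0.60)² + (-0.29)² = 1.1999
With 8 standardized items, total variance = 8. Proportion = 1.1999/8 = 0.1500 → 15.00%.

15.00%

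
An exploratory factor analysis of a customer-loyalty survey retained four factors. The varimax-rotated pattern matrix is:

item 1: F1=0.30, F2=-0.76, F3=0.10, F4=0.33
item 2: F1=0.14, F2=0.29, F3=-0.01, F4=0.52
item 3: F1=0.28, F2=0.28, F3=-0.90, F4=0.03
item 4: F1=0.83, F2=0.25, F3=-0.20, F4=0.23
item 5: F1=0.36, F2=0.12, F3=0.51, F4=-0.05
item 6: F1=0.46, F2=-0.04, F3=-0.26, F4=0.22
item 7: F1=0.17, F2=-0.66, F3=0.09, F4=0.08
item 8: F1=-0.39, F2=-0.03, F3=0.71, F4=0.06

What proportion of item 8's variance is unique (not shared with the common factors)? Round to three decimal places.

0.339

h² = (-0.39)² + (-0.03)² + 0.71² + 0.06² = 0.1521 + 0.0009 + 0.5041 + 0.0036 = 0.6607
Uniqueness u² = 1 − h² = 1 − 0.6607 = 0.3393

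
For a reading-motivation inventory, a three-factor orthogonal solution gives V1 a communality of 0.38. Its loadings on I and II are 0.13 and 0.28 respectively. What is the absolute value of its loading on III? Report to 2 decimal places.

Under orthogonal rotation h² = Σλ², so λ_III² = h² − (0.0953) = 0.38 − 0.0953 = 0.2847.
|λ| = √0.2847 = 0.5336.

0.53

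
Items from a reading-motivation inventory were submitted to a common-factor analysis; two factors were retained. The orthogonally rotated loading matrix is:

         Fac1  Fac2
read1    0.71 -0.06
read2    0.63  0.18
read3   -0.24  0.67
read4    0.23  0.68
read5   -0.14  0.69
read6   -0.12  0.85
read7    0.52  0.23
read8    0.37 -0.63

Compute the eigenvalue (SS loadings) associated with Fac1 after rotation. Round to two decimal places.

SS loadings for Fac1 = 0.71² + 0.63² + (-0.24)² + 0.23² + (-0.14)² + (-0.12)² + 0.52² + 0.37² = 0.5041 + 0.3969 + 0.0576 + 0.0529 + 0.0196 + 0.0144 + 0.2704 + 0.1369 = 1.4528

1.45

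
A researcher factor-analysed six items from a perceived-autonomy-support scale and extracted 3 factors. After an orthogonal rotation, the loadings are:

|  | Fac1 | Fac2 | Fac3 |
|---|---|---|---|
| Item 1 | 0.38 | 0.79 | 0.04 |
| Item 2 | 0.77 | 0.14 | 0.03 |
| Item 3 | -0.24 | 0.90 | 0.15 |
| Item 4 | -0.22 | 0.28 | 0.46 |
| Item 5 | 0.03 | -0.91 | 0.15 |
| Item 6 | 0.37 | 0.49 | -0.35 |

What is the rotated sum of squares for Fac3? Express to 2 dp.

SS loadings for Fac3 = 0.04² + 0.03² + 0.15² + 0.46² + 0.15² + (-0.35)² = 0.0016 + 0.0009 + 0.0225 + 0.2116 + 0.0225 + 0.1225 = 0.3816

0.38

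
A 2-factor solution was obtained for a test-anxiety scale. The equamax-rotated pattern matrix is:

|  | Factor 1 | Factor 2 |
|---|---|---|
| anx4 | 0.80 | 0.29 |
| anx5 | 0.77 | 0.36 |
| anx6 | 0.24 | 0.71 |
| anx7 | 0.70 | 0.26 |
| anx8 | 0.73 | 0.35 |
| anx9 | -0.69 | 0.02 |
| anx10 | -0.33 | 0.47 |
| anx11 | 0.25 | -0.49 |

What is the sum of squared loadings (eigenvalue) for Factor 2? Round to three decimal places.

SS loadings for Factor 2 = 0.29² + 0.36² + 0.71² + 0.26² + 0.35² + 0.02² + 0.47² + (-0.49)² = 0.0841 + 0.1296 + 0.5041 + 0.0676 + 0.1225 + 0.0004 + 0.2209 + 0.2401 = 1.3693

1.369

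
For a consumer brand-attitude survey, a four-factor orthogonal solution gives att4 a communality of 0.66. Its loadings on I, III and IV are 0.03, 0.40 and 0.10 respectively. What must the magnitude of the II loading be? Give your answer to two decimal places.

Under orthogonal rotation h² = Σλ², so λ_II² = h² − (0.1709) = 0.66 − 0.1709 = 0.4891.
|λ| = √0.4891 = 0.6994.

0.70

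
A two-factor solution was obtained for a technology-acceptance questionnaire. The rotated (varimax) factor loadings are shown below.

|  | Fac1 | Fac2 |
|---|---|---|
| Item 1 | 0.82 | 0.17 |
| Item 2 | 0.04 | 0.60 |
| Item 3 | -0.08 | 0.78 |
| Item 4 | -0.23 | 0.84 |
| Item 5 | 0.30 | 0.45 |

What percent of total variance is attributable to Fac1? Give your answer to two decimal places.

SS loadings for Fac1 = 0.82² + 0.04² + (-0.08)² + (-0.23)² + 0.30² = 0.8233
With 5 standardized items, total variance = 5. Proportion = 0.8233/5 = 0.1647 → 16.47%.

16.47%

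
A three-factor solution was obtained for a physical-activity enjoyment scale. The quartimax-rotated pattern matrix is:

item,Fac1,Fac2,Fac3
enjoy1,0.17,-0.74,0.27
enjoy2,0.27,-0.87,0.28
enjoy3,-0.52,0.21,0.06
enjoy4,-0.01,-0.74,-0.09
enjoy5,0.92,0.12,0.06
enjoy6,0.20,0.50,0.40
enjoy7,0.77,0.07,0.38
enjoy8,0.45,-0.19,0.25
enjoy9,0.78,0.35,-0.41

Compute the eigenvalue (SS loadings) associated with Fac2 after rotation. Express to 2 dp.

SS loadings for Fac2 = (-0.74)² + (-0.87)² + 0.21² + (-0.74)² + 0.12² + 0.50² + 0.07² + (-0.19)² + 0.35² = 0.5476 + 0.7569 + 0.0441 + 0.5476 + 0.0144 + 0.2500 + 0.0049 + 0.0361 + 0.1225 = 2.3241

2.32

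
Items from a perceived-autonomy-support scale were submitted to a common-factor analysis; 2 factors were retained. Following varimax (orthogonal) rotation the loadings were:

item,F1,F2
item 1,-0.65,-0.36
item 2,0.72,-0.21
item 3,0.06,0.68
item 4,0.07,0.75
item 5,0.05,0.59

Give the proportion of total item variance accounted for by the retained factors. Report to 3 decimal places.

Communalities: 0.5521, 0.5625, 0.4660, 0.5674, 0.3506; Σh² = 2.4986.
Total variance with 5 standardized items is 5, so the solution explains 2.4986/5 = 0.4997.

0.500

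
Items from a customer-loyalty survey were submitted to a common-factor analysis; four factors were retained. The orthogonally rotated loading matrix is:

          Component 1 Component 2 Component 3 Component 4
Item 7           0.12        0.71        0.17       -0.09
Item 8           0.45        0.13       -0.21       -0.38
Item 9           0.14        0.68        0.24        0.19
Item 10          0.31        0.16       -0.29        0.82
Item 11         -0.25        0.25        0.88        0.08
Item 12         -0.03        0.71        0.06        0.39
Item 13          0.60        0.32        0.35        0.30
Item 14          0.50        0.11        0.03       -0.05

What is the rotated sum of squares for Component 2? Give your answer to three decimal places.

SS loadings for Component 2 = 0.71² + 0.13² + 0.68² + 0.16² + 0.25² + 0.71² + 0.32² + 0.11² = 0.5041 + 0.0169 + 0.4624 + 0.0256 + 0.0625 + 0.5041 + 0.1024 + 0.0121 = 1.6901

1.690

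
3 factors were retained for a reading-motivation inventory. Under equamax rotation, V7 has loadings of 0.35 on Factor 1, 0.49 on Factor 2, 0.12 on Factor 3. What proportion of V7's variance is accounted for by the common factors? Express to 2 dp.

0.38

h² = 0.35² + 0.49² + 0.12² = 0.1225 + 0.2401 + 0.0144 = 0.3770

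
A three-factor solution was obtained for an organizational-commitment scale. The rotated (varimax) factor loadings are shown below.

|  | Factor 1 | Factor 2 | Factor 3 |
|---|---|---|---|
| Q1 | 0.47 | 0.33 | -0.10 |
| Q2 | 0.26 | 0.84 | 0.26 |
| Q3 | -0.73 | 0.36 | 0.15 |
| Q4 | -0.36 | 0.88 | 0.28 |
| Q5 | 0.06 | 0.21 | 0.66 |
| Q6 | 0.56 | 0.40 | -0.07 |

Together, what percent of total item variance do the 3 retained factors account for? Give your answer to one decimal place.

63.5%

SS loadings by factor: 1.2682, 1.9226, 0.6190; total = 3.8098.
Total variance with 6 standardized items is 6, so the solution explains 3.8098/6 = 0.6350 = 63.50%.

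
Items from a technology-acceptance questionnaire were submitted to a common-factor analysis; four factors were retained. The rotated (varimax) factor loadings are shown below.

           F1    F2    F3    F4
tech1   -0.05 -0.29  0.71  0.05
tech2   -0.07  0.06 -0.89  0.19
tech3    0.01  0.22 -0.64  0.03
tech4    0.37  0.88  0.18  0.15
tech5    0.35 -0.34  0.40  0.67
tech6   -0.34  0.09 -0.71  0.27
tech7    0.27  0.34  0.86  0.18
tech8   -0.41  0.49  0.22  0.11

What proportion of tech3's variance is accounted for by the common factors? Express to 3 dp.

h² = 0.01² + 0.22² + (-0.64)² + 0.03² = 0.0001 + 0.0484 + 0.4096 + 0.0009 = 0.4590

0.459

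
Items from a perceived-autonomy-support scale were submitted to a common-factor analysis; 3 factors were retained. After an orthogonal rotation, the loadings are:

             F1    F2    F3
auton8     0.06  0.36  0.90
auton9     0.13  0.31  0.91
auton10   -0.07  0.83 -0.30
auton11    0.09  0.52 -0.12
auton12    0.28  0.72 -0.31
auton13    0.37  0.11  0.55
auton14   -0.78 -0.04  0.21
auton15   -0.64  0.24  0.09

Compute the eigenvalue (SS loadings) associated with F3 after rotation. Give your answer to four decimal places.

2.1933

SS loadings for F3 = 0.90² + 0.91² + (-0.30)² + (-0.12)² + (-0.31)² + 0.55² + 0.21² + 0.09² = 0.8100 + 0.8281 + 0.0900 + 0.0144 + 0.0961 + 0.3025 + 0.0441 + 0.0081 = 2.1933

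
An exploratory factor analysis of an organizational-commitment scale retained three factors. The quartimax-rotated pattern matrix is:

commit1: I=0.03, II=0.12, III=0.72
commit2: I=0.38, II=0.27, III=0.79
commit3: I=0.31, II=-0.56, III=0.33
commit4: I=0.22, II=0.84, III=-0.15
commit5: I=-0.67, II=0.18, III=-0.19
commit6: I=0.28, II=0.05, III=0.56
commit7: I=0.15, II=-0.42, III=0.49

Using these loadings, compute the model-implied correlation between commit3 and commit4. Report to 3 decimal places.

r̂ = Σ λ_i·λ_j across factors = (0.31)(0.22) + (-0.56)(0.84) + (0.33)(-0.15)
  = +0.0682 -0.4704 -0.0495 = -0.4517

-0.452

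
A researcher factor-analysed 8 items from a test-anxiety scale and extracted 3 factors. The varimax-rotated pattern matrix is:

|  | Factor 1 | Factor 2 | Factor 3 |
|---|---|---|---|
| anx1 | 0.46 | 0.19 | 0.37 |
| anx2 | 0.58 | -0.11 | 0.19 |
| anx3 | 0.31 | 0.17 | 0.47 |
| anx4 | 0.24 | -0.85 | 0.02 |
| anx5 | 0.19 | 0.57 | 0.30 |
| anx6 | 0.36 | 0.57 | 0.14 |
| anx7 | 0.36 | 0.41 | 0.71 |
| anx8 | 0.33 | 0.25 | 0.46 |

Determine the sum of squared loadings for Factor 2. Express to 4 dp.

1.6800

SS loadings for Factor 2 = 0.19² + (-0.11)² + 0.17² + (-0.85)² + 0.57² + 0.57² + 0.41² + 0.25² = 0.0361 + 0.0121 + 0.0289 + 0.7225 + 0.3249 + 0.3249 + 0.1681 + 0.0625 = 1.6800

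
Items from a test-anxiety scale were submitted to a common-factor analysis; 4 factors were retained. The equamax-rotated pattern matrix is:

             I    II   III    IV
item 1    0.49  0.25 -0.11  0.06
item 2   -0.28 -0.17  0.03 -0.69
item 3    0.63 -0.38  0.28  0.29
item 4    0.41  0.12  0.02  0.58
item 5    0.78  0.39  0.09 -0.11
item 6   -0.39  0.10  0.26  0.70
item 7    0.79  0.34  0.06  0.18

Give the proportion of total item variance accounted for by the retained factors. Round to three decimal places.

Communalities: 0.3183, 0.5843, 0.7038, 0.5193, 0.7807, 0.7197, 0.7757; Σh² = 4.4018.
Total variance with 7 standardized items is 7, so the solution explains 4.4018/7 = 0.6288.

0.629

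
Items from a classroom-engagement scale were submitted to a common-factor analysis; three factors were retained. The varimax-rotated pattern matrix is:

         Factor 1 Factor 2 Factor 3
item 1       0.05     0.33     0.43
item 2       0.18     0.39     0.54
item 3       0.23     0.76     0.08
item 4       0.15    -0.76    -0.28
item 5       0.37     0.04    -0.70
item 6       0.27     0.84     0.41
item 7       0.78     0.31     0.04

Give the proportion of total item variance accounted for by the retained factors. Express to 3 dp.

0.624

Communalities: 0.2963, 0.4761, 0.6369, 0.6785, 0.6285, 0.9466, 0.7061; Σh² = 4.3690.
Total variance with 7 standardized items is 7, so the solution explains 4.3690/7 = 0.6241.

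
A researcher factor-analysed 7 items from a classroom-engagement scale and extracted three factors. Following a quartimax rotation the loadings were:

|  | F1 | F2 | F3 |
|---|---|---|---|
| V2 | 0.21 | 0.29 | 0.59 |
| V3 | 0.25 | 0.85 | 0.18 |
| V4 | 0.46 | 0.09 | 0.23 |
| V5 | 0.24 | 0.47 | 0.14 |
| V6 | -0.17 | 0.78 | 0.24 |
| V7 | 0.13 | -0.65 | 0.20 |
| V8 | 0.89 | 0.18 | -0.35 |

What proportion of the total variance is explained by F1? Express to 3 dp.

SS loadings for F1 = 0.21² + 0.25² + 0.46² + 0.24² + (-0.17)² + 0.13² + 0.89² = 1.2137
Proportion of variance = 1.2137 / 7 = 0.1734.

0.173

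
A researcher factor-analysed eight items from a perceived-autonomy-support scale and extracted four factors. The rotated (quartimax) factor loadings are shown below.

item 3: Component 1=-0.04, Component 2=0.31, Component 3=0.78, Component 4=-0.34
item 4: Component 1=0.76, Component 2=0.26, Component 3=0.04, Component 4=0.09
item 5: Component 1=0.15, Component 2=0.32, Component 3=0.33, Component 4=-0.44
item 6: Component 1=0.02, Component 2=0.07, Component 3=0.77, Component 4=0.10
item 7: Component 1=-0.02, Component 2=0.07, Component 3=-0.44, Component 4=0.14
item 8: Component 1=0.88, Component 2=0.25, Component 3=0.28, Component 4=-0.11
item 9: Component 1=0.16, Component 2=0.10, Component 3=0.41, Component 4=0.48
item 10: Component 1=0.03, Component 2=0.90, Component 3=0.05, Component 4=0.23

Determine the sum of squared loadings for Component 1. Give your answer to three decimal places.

SS loadings for Component 1 = (-0.04)² + 0.76² + 0.15² + 0.02² + (-0.02)² + 0.88² + 0.16² + 0.03² = 0.0016 + 0.5776 + 0.0225 + 0.0004 + 0.0004 + 0.7744 + 0.0256 + 0.0009 = 1.4034

1.403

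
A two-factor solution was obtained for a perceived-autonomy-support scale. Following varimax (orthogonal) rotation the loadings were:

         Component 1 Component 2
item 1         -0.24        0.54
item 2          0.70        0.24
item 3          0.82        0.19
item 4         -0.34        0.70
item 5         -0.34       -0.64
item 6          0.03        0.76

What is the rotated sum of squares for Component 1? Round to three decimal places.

SS loadings for Component 1 = (-0.24)² + 0.70² + 0.82² + (-0.34)² + (-0.34)² + 0.03² = 0.0576 + 0.4900 + 0.6724 + 0.1156 + 0.1156 + 0.0009 = 1.4521

1.452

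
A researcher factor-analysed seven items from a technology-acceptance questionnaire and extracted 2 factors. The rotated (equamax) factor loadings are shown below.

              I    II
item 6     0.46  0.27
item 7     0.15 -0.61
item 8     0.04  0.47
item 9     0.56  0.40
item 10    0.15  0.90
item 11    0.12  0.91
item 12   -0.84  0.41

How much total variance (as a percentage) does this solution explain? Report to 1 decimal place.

SS loadings by factor: 1.2918, 2.6321; total = 3.9239.
Total variance with 7 standardized items is 7, so the solution explains 3.9239/7 = 0.5606 = 56.06%.

56.1%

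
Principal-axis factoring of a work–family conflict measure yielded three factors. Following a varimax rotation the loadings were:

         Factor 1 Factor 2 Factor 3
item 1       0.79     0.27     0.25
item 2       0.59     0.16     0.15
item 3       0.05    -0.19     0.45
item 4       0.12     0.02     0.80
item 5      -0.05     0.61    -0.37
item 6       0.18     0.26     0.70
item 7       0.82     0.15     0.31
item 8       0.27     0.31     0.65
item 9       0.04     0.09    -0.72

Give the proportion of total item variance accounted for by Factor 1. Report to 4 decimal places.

SS loadings for Factor 1 = 0.79² + 0.59² + 0.05² + 0.12² + (-0.05)² + 0.18² + 0.82² + 0.27² + 0.04² = 1.7709
Proportion of variance = 1.7709 / 9 = 0.1968.

0.1968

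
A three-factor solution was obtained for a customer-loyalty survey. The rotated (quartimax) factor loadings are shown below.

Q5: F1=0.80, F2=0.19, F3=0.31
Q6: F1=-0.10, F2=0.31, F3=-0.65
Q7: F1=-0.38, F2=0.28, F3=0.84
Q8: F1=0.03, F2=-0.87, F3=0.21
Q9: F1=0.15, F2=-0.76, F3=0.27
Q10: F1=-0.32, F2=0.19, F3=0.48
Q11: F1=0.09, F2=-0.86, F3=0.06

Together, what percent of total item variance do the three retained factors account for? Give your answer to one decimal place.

SS loadings by factor: 0.9283, 2.3208, 1.5752; total = 4.8243.
Total variance with 7 standardized items is 7, so the solution explains 4.8243/7 = 0.6892 = 68.92%.

68.9%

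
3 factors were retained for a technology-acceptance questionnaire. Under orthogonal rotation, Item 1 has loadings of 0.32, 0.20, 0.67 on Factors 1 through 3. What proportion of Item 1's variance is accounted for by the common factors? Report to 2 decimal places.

0.59

h² = 0.32² + 0.20² + 0.67² = 0.1024 + 0.0400 + 0.4489 = 0.5913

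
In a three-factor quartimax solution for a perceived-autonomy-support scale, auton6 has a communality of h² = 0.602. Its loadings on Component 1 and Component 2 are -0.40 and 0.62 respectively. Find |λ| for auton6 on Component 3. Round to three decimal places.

Under orthogonal rotation h² = Σλ², so λ_Component 3² = h² − (0.5444) = 0.602 − 0.5444 = 0.0576.
|λ| = √0.0576 = 0.2400.

0.240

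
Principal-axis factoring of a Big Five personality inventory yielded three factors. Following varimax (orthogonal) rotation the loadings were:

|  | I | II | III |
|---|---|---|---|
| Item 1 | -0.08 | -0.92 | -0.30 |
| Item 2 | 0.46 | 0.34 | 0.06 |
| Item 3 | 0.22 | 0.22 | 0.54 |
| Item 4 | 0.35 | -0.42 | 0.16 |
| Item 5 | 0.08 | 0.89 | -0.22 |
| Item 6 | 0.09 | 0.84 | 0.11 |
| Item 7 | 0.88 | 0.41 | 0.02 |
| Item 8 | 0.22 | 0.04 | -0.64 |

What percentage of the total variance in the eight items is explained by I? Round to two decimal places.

SS loadings for I = (-0.08)² + 0.46² + 0.22² + 0.35² + 0.08² + 0.09² + 0.88² + 0.22² = 1.2262
With 8 standardized items, total variance = 8. Proportion = 1.2262/8 = 0.1533 → 15.33%.

15.33%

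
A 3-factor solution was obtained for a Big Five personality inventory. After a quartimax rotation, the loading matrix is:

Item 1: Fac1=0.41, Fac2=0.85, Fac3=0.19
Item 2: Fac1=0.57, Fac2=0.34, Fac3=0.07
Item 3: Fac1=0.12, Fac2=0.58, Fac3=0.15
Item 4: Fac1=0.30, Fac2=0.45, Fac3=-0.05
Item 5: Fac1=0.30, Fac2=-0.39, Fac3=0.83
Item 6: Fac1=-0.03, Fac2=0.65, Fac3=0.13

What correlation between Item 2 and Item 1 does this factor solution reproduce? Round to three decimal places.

r̂ = Σ λ_i·λ_j across factors = (0.57)(0.41) + (0.34)(0.85) + (0.07)(0.19)
  = +0.2337 +0.2890 +0.0133 = 0.5360

0.536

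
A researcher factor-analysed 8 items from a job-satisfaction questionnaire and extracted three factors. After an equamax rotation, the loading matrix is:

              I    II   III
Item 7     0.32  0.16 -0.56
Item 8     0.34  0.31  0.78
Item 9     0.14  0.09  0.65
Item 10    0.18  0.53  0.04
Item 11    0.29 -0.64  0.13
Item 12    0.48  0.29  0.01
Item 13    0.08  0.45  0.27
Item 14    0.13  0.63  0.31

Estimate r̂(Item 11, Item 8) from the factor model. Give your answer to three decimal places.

0.002

r̂ = Σ λ_i·λ_j across factors = (0.29)(0.34) + (-0.64)(0.31) + (0.13)(0.78)
  = +0.0986 -0.1984 +0.1014 = 0.0016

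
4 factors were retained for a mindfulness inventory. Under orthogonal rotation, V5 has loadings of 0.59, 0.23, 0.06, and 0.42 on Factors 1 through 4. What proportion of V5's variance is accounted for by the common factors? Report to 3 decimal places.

h² = 0.59² + 0.23² + 0.06² + 0.42² = 0.3481 + 0.0529 + 0.0036 + 0.1764 = 0.5810

0.581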